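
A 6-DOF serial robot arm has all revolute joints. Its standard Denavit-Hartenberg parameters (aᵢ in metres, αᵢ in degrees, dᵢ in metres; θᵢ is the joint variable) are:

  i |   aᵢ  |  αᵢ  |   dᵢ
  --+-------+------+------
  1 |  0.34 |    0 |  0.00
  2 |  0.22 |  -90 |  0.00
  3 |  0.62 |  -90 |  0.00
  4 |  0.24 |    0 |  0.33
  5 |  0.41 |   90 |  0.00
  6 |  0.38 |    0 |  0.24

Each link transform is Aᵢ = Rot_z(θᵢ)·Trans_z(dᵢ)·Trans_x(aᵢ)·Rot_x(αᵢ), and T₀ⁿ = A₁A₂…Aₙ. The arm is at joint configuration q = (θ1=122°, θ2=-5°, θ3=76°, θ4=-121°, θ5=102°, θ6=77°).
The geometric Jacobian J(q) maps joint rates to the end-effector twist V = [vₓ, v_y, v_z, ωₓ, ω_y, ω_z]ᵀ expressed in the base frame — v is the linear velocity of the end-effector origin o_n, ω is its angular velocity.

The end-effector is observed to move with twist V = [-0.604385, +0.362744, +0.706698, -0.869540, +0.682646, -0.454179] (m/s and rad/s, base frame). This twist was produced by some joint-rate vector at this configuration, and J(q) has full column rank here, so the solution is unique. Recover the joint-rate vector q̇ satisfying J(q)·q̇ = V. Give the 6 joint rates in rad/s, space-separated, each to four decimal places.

o_n = [-0.5982, -0.1996, -1.0298]
J₁: ẑ×o_n = [0.1996, -0.5982, 0.0000], ω = ẑ
J2: z=[0.0000, 0.0000, 1.0000] o=[-0.1802, 0.2883, 0.0000] → [0.4879, -0.4180, 0.0000, 0.0000, 0.0000, 1.0000]
J3: z=[-0.8910, -0.4540, 0.0000] o=[-0.2801, 0.4844, 0.0000] → [0.4675, -0.9176, 0.4649, -0.8910, -0.4540, 0.0000]
J4: z=[0.4405, -0.8645, -0.2419] o=[-0.3481, 0.6180, -0.6016] → [0.1724, 0.2491, -0.5763, 0.4405, -0.8645, -0.2419]
J5: z=[0.4405, -0.8645, -0.2419] o=[-0.3725, 0.2127, -0.5615] → [0.3052, 0.2609, -0.3767, 0.4405, -0.8645, -0.2419]
J6: z=[-0.8067, -0.4994, 0.3159] o=[-0.5340, 0.2356, -0.9376] → [0.1835, -0.0946, 0.3190, -0.8067, -0.4994, 0.3159]
q̇ = J⁺·V = [-0.2660, -0.7040, -0.2840, -0.8640, -0.2340, 0.7920]

-0.2660 -0.7040 -0.2840 -0.8640 -0.2340 0.7920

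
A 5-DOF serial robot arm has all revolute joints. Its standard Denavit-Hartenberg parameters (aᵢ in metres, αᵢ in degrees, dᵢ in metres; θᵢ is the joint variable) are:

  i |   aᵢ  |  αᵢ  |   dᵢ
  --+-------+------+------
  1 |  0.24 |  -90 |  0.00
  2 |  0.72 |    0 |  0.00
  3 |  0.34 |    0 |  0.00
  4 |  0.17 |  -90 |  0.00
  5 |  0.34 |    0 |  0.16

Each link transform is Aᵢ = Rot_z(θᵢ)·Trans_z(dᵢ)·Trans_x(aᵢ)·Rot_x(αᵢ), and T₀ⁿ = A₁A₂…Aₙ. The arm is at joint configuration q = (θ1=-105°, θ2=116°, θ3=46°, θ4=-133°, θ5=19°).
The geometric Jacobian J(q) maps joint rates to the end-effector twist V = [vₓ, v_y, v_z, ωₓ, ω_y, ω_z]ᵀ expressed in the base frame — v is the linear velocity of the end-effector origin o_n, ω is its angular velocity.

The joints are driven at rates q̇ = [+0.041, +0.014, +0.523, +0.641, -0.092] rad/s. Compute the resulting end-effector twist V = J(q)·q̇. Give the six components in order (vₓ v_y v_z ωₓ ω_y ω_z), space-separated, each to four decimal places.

0.1555 0.4735 -0.2419 1.1263 -0.3480 0.1215

o_n = [-0.0948, 0.0738, -1.1304]
J₁: ẑ×o_n = [-0.0738, -0.0948, 0.0000], ω = ẑ
J2: z=[0.9659, -0.2588, 0.0000] o=[-0.0621, -0.2318, 0.0000] → [0.2926, 1.0919, 0.2867, 0.9659, -0.2588, 0.0000]
J3: z=[0.9659, -0.2588, 0.0000] o=[0.0196, 0.0731, -0.6471] → [0.1251, 0.4668, -0.0289, 0.9659, -0.2588, 0.0000]
J4: z=[0.9659, -0.2588, 0.0000] o=[0.1033, 0.3854, -0.7522] → [0.0979, 0.3653, -0.3523, 0.9659, -0.2588, 0.0000]
J5: z=[0.1255, 0.4683, -0.8746] o=[0.0648, 0.2418, -0.8346] → [-0.2855, 0.1767, 0.0537, 0.1255, 0.4683, -0.8746]
V = J·q̇ = [0.1555, 0.4735, -0.2419, 1.1263, -0.3480, 0.1215]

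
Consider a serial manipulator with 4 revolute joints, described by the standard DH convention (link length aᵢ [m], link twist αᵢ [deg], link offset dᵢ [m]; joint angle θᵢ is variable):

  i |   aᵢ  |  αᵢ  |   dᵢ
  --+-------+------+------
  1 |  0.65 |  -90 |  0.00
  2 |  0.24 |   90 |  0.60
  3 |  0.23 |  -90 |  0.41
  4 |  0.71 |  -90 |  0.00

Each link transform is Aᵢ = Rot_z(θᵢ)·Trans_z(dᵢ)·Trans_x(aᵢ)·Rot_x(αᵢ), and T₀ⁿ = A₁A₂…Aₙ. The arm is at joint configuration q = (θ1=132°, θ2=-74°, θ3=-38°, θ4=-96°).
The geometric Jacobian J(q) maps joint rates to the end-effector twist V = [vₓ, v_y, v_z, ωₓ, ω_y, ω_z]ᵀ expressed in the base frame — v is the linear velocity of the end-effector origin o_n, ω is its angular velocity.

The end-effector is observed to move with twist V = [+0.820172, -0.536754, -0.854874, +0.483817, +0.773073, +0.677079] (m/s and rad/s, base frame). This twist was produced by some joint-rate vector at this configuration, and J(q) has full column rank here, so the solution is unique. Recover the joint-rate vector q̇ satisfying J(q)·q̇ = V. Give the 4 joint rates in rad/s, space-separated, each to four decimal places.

0.8220 -0.7870 -0.2810 -0.1140

o_n = [-0.1586, -0.5773, 0.6563]
J₁: ẑ×o_n = [0.5773, -0.1586, 0.0000], ω = ẑ
J2: z=[-0.7431, -0.6691, 0.0000] o=[-0.4349, 0.4830, 0.0000] → [-0.4392, 0.4878, 0.9729, -0.7431, -0.6691, 0.0000]
J3: z=[0.6432, -0.7144, 0.2756] o=[-0.9251, 0.1307, 0.2307] → [-0.1089, -0.0625, 0.0922, 0.6432, -0.7144, 0.2756]
J4: z=[-0.6992, -0.4012, 0.5918] o=[-0.5896, -0.0303, 0.5179] → [0.2682, 0.3518, 0.5553, -0.6992, -0.4012, 0.5918]
q̇ = J⁺·V = [0.8220, -0.7870, -0.2810, -0.1140]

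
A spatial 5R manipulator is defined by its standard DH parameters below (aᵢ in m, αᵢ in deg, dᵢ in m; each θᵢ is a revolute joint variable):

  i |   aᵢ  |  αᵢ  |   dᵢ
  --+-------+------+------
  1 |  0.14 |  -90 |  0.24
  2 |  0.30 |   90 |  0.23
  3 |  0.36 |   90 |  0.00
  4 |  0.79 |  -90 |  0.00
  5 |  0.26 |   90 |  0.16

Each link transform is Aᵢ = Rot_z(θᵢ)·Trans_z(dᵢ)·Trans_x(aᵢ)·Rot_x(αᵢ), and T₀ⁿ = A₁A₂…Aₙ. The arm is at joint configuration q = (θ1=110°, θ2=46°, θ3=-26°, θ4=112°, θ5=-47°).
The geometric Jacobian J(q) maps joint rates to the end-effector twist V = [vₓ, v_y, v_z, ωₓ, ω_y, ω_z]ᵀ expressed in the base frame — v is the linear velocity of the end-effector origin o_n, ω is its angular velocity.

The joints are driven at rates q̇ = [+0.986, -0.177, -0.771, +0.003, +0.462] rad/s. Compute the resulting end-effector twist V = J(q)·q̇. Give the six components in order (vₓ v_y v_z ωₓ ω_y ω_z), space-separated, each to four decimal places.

-0.9097 -0.5565 0.2273 0.3165 -0.8931 0.6081

o_n = [-0.3907, 0.7075, 0.7630]
J₁: ẑ×o_n = [-0.7075, -0.3907, 0.0000], ω = ẑ
J2: z=[-0.9397, -0.3420, 0.0000] o=[-0.0479, 0.1316, 0.2400] → [-0.1789, 0.4915, -0.6584, -0.9397, -0.3420, 0.0000]
J3: z=[-0.2460, 0.6760, 0.6947] o=[-0.3353, 0.2487, 0.0242] → [0.1807, 0.1433, -0.0754, -0.2460, 0.6760, 0.6947]
J4: z=[0.9487, 0.0213, 0.3153] o=[-0.2639, 0.5139, -0.2086] → [-0.0404, -0.9617, 0.1863, 0.9487, 0.0213, 0.3153]
J5: z=[-0.0918, -0.9362, 0.3392] o=[-0.5028, 0.7910, 0.4916] → [-0.2257, 0.0629, 0.1126, -0.0918, -0.9362, 0.3392]
V = J·q̇ = [-0.9097, -0.5565, 0.2273, 0.3165, -0.8931, 0.6081]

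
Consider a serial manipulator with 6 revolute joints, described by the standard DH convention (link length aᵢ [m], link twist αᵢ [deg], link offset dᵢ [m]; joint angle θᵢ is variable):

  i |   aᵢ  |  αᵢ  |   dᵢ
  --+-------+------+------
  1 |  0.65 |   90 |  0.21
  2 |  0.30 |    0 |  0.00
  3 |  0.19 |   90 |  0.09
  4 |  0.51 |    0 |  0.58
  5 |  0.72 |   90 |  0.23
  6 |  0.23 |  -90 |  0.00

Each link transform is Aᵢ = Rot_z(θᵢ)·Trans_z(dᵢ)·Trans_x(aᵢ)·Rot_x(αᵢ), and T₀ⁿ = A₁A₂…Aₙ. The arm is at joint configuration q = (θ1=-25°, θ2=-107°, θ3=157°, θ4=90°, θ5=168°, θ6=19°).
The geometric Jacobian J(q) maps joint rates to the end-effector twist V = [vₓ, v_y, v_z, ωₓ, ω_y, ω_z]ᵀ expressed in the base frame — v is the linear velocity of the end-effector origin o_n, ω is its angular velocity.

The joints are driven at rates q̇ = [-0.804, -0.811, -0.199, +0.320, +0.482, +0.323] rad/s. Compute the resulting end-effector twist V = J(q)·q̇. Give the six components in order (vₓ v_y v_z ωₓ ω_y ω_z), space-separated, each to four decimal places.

o_n = [1.2551, -0.2355, -0.6494]
J₁: ẑ×o_n = [0.2355, 1.2551, -0.0000], ω = ẑ
J2: z=[-0.4226, -0.9063, 0.0000] o=[0.5891, -0.2747, 0.2100] → [0.7789, -0.3632, 0.5870, -0.4226, -0.9063, 0.0000]
J3: z=[-0.4226, -0.9063, 0.0000] o=[0.5096, -0.2376, -0.0769] → [0.5189, -0.2420, 0.6747, -0.4226, -0.9063, 0.0000]
J4: z=[0.6943, -0.3237, -0.6428] o=[0.5823, -0.3708, 0.0687] → [0.3195, 0.0661, 0.3118, 0.6943, -0.3237, -0.6428]
J5: z=[0.6943, -0.3237, -0.6428] o=[0.7694, -1.0208, -0.3042] → [0.6166, -0.0725, 0.7024, 0.6943, -0.3237, -0.6428]
J6: z=[-0.6577, 0.0773, -0.7493] o=[1.1395, -0.4163, -0.5667] → [0.1291, -0.1410, -0.1279, -0.6577, 0.0773, -0.7493]
V = J·q̇ = [-0.4832, -0.7257, -0.2133, 0.7712, 0.6807, -1.5615]

-0.4832 -0.7257 -0.2133 0.7712 0.6807 -1.5615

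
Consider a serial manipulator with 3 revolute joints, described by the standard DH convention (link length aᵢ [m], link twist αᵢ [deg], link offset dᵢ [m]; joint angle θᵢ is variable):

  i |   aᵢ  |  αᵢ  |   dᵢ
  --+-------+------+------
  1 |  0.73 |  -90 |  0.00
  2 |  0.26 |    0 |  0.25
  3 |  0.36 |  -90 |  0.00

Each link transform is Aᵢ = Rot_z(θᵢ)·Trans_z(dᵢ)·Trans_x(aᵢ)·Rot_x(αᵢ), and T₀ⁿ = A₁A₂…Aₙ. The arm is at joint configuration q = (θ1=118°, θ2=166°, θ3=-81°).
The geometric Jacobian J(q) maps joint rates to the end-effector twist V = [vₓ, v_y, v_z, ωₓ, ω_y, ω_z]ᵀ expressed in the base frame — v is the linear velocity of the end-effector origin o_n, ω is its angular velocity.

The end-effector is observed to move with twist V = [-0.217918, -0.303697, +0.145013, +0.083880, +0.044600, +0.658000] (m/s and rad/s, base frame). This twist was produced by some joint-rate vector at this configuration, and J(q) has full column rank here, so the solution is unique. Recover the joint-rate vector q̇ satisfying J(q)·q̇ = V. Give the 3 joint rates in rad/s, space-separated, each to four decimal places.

0.6580 0.5630 -0.6580

o_n = [-0.4597, 0.3321, -0.4215]
J₁: ẑ×o_n = [-0.3321, -0.4597, 0.0000], ω = ẑ
J2: z=[-0.8829, -0.4695, 0.0000] o=[-0.3427, 0.6446, 0.0000] → [0.1979, -0.3722, 0.2209, -0.8829, -0.4695, 0.0000]
J3: z=[-0.8829, -0.4695, 0.0000] o=[-0.4450, 0.3044, -0.0629] → [0.1684, -0.3167, -0.0314, -0.8829, -0.4695, 0.0000]
q̇ = J⁺·V = [0.6580, 0.5630, -0.6580]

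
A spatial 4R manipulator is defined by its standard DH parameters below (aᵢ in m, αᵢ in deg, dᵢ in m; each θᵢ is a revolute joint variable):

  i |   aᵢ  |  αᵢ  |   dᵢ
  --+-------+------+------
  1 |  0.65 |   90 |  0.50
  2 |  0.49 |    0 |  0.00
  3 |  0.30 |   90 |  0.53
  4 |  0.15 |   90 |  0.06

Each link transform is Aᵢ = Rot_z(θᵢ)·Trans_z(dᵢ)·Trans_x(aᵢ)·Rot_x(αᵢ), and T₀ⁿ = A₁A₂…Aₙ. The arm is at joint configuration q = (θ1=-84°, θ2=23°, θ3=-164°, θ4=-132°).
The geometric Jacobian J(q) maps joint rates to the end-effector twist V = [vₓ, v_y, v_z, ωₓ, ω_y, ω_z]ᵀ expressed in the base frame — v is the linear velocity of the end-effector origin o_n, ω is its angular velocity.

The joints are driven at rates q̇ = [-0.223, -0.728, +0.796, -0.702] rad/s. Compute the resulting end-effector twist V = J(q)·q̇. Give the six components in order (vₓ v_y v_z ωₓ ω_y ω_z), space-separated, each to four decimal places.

o_n = [-0.3213, -0.9469, 0.6125]
J₁: ẑ×o_n = [0.9469, -0.3213, 0.0000], ω = ẑ
J2: z=[-0.9945, -0.1045, 0.0000] o=[0.0679, -0.6464, 0.5000] → [-0.0118, 0.1118, 0.2581, -0.9945, -0.1045, 0.0000]
J3: z=[-0.9945, -0.1045, 0.0000] o=[0.1151, -1.0950, 0.6915] → [0.0083, -0.0786, -0.1929, -0.9945, -0.1045, 0.0000]
J4: z=[-0.0658, 0.6259, 0.7771] o=[-0.4364, -0.9185, 0.5027] → [0.0908, 0.0966, -0.0702, -0.0658, 0.6259, 0.7771]
V = J·q̇ = [-0.2597, -0.1402, -0.2922, -0.0214, -0.4465, -0.7686]

-0.2597 -0.1402 -0.2922 -0.0214 -0.4465 -0.7686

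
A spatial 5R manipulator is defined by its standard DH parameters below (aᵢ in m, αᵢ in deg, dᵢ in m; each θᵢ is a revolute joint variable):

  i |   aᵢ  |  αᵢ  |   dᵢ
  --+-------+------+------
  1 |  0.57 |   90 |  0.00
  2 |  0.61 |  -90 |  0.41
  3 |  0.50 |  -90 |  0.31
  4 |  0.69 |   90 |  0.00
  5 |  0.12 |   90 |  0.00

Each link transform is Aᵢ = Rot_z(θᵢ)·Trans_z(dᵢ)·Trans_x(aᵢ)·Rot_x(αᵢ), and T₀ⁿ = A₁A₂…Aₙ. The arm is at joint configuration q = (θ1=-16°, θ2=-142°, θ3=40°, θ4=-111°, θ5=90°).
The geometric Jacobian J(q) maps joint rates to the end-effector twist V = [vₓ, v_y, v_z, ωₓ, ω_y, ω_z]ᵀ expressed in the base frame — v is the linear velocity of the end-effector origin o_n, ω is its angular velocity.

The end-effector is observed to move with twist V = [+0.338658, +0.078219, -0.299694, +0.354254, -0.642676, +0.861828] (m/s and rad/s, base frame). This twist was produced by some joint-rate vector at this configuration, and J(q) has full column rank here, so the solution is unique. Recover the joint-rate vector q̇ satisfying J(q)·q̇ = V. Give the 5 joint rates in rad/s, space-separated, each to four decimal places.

o_n = [0.5194, -0.3108, -1.1992]
J₁: ẑ×o_n = [0.3108, 0.5194, -0.0000], ω = ẑ
J2: z=[-0.2756, -0.9613, 0.0000] o=[0.5479, -0.1571, 0.0000] → [1.1527, -0.3305, 0.0150, -0.2756, -0.9613, 0.0000]
J3: z=[0.5918, -0.1697, -0.7880] o=[-0.0272, -0.4187, -0.3756] → [0.2248, 0.0567, 0.1566, 0.5918, -0.1697, -0.7880]
J4: z=[0.6981, 0.5968, 0.3957] o=[-0.0452, -0.0792, -0.8556] → [-0.1133, 0.4632, -0.4987, 0.6981, 0.5968, 0.3957]
J5: z=[0.1642, -0.6714, 0.7227] o=[0.4357, -0.3825, -1.2466] → [-0.0836, 0.0527, 0.0680, 0.1642, -0.6714, 0.7227]
q̇ = J⁺·V = [-0.1900, 0.5130, -0.1980, 0.6730, 0.8710]

-0.1900 0.5130 -0.1980 0.6730 0.8710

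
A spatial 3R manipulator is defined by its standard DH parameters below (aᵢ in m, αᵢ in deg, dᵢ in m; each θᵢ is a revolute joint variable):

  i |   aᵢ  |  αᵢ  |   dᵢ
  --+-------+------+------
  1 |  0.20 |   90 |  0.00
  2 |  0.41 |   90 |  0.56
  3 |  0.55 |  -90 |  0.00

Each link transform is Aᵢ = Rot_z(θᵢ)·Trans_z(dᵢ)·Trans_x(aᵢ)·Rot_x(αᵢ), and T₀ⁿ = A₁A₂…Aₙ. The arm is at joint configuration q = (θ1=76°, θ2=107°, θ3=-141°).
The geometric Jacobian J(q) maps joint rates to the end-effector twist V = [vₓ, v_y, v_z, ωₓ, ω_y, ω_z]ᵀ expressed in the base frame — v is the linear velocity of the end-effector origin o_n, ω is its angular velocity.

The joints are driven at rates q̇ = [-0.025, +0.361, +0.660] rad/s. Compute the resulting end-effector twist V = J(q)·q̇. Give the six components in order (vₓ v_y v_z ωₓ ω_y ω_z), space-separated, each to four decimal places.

-0.2847 0.0029 0.2203 0.5030 0.5251 0.1680

o_n = [0.2571, 0.1473, -0.0167]
J₁: ẑ×o_n = [-0.1473, 0.2571, 0.0000], ω = ẑ
J2: z=[0.9703, -0.2419, 0.0000] o=[0.0484, 0.1941, 0.0000] → [0.0040, 0.0162, 0.0051, 0.9703, -0.2419, 0.0000]
J3: z=[0.2314, 0.9279, 0.2924] o=[0.5628, -0.0577, 0.3921] → [-0.4392, 0.0052, 0.3310, 0.2314, 0.9279, 0.2924]
V = J·q̇ = [-0.2847, 0.0029, 0.2203, 0.5030, 0.5251, 0.1680]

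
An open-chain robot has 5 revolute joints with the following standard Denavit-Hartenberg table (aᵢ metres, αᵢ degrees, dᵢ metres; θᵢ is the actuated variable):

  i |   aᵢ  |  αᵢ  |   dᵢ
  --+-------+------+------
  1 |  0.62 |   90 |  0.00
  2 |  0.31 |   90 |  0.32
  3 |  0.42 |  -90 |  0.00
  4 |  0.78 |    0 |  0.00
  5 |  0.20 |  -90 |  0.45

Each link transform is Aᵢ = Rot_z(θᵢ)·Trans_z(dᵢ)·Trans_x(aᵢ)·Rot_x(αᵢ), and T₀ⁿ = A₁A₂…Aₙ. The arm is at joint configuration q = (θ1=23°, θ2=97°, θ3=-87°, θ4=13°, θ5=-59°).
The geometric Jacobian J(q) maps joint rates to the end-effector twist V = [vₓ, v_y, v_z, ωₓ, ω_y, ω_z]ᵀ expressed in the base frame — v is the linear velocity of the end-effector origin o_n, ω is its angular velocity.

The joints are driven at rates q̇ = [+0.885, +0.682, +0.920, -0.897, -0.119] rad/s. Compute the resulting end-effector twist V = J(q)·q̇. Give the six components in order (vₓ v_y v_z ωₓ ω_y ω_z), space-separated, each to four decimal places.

-0.6753 -0.3237 1.1919 1.2001 -0.1737 -0.0099

o_n = [0.0685, 1.0867, 0.8184]
J₁: ẑ×o_n = [-1.0867, 0.0685, 0.0000], ω = ẑ
J2: z=[0.3907, -0.9205, 0.0000] o=[0.5707, 0.2423, 0.0000] → [-0.7533, -0.3198, -0.1323, 0.3907, -0.9205, 0.0000]
J3: z=[0.9136, 0.3878, 0.1219] o=[0.6610, -0.0671, 0.3077] → [0.0574, -0.5388, 1.2839, 0.9136, 0.3878, 0.1219]
J4: z=[-0.0916, -0.0957, 0.9912] o=[0.4946, 0.3180, 0.3295] → [-0.8088, -0.3776, -0.1112, -0.0916, -0.0957, 0.9912]
J5: z=[-0.0916, -0.0957, 0.9912] o=[0.0333, 0.9467, 0.3476] → [-0.1839, 0.0780, -0.0095, -0.0916, -0.0957, 0.9912]
V = J·q̇ = [-0.6753, -0.3237, 1.1919, 1.2001, -0.1737, -0.0099]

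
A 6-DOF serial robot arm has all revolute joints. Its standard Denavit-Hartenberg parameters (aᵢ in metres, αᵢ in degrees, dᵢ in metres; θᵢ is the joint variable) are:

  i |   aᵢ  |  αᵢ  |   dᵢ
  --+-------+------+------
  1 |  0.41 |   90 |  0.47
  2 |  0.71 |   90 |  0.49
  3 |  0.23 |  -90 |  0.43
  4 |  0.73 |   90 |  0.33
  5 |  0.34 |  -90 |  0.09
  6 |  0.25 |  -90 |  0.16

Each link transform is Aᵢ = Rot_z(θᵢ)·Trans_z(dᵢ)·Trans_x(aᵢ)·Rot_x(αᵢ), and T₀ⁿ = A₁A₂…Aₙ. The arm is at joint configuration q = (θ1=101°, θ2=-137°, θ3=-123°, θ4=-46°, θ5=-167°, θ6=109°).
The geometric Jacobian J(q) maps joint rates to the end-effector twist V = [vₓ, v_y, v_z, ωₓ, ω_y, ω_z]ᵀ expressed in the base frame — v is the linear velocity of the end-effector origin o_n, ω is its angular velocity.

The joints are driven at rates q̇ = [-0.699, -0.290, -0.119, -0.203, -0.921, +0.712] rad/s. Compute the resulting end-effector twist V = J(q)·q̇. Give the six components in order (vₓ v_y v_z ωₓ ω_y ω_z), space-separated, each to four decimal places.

o_n = [-0.0783, -0.4030, 0.6872]
J₁: ẑ×o_n = [0.4030, -0.0783, 0.0000], ω = ẑ
J2: z=[0.9816, 0.1908, 0.0000] o=[-0.0782, 0.4025, 0.4700] → [0.0414, -0.2132, -0.7907, 0.9816, 0.1908, 0.0000]
J3: z=[0.1301, -0.6695, 0.7314] o=[0.5018, -0.0138, -0.0142] → [-0.1849, -0.5156, -0.4391, 0.1301, -0.6695, 0.7314]
J4: z=[-0.4176, -0.7060, -0.5720] o=[0.3510, -0.2485, 0.3857] → [-0.3012, 0.3715, -0.2386, -0.4176, -0.7060, -0.5720]
J5: z=[0.7373, -0.6312, 0.2408] o=[-0.1745, -0.7159, 0.7694] → [-0.0235, 0.0837, 0.2914, 0.7373, -0.6312, 0.2408]
J6: z=[0.2874, 0.6157, 0.7337] o=[0.0997, -0.6123, 0.5750] → [-0.0845, -0.1629, 0.1698, 0.2874, 0.6157, 0.7337]
V = J·q̇ = [-0.2491, -0.0906, 0.1825, -0.6898, 1.1874, -0.3693]

-0.2491 -0.0906 0.1825 -0.6898 1.1874 -0.3693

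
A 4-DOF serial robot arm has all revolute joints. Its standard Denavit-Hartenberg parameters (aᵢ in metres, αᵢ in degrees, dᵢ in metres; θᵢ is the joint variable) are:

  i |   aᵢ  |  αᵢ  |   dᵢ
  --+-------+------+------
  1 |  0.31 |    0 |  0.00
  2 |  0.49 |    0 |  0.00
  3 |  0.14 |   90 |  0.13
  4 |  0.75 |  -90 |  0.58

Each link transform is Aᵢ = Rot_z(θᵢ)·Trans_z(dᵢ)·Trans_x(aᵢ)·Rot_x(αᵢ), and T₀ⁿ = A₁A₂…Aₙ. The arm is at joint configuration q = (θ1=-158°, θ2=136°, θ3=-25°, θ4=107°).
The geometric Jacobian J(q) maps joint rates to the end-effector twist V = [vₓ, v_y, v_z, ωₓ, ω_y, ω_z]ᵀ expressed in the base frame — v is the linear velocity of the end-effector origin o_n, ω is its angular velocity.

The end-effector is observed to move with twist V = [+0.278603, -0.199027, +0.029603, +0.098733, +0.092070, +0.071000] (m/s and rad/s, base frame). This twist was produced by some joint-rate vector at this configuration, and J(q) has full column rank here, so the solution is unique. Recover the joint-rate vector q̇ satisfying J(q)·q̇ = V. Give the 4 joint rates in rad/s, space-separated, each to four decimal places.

o_n = [-0.3114, -0.6373, 0.8472]
J₁: ẑ×o_n = [0.6373, -0.3114, 0.0000], ω = ẑ
J2: z=[0.0000, 0.0000, 1.0000] o=[-0.2874, -0.1161, 0.0000] → [0.5211, -0.0239, 0.0000, 0.0000, 0.0000, 1.0000]
J3: z=[0.0000, 0.0000, 1.0000] o=[0.1669, -0.2997, 0.0000] → [0.3376, -0.4783, 0.0000, 0.0000, 0.0000, 1.0000]
J4: z=[-0.7314, -0.6820, 0.0000] o=[0.2624, -0.4021, 0.1300] → [-0.4891, 0.5245, -0.2193, -0.7314, -0.6820, 0.0000]
q̇ = J⁺·V = [0.9760, -0.5660, -0.3390, -0.1350]

0.9760 -0.5660 -0.3390 -0.1350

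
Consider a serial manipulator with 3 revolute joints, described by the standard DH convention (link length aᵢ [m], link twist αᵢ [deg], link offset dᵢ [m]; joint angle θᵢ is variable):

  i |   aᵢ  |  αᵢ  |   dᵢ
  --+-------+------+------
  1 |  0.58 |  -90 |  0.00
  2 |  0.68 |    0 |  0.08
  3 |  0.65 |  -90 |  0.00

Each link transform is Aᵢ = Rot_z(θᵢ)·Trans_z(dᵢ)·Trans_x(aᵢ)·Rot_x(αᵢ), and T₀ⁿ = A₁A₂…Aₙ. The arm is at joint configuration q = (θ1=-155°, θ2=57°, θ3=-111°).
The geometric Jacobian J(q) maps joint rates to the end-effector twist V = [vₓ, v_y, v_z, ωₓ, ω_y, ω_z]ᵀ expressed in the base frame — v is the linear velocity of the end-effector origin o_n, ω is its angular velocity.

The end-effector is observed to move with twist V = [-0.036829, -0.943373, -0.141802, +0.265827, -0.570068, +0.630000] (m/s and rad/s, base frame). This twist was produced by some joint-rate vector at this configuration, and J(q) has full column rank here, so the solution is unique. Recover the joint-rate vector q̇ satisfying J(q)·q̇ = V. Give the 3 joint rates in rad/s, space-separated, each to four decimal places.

0.6300 -0.2660 0.8950

o_n = [-1.1738, -0.6356, -0.0444]
J₁: ẑ×o_n = [0.6356, -1.1738, 0.0000], ω = ẑ
J2: z=[0.4226, -0.9063, 0.0000] o=[-0.5257, -0.2451, 0.0000] → [0.0403, 0.0188, -0.7524, 0.4226, -0.9063, 0.0000]
J3: z=[0.4226, -0.9063, 0.0000] o=[-0.8275, -0.4741, -0.5703] → [-0.4766, -0.2222, -0.3821, 0.4226, -0.9063, 0.0000]
q̇ = J⁺·V = [0.6300, -0.2660, 0.8950]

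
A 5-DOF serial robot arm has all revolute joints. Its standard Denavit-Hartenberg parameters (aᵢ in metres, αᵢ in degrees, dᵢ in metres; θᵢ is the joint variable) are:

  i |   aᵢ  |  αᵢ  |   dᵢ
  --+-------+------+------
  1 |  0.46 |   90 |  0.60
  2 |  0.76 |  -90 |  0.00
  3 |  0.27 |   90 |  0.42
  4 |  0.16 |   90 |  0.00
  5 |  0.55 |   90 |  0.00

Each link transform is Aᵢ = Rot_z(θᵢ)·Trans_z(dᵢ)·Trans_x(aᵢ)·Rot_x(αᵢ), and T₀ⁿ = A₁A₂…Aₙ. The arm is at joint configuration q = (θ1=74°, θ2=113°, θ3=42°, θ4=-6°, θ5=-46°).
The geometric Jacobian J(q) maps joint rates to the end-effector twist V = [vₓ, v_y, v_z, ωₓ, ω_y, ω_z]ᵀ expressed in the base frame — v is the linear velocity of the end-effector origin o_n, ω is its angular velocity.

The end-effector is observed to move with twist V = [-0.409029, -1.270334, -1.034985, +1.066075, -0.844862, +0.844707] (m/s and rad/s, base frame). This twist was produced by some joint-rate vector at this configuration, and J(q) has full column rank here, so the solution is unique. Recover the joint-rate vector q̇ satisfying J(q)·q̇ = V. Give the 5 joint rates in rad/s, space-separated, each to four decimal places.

o_n = [-0.8865, -0.0609, 1.4674]
J₁: ẑ×o_n = [0.0609, -0.8865, 0.0000], ω = ẑ
J2: z=[0.9613, -0.2756, 0.0000] o=[0.1268, 0.4422, 0.6000] → [-0.2391, -0.8338, -0.7629, 0.9613, -0.2756, 0.0000]
J3: z=[-0.2537, -0.8848, -0.3907] o=[0.0449, 0.1567, 1.2996] → [-0.2335, 0.4065, -0.7690, -0.2537, -0.8848, -0.3907]
J4: z=[0.6423, -0.4562, 0.6159] o=[-0.2569, -0.2405, 1.3202] → [-0.1778, -0.4824, -0.1719, 0.6423, -0.4562, 0.6159]
J5: z=[0.3279, 0.8899, 0.3171] o=[-0.3677, -0.2407, 1.4356] → [-0.0287, -0.1749, 0.5206, 0.3279, 0.8899, 0.3171]
q̇ = J⁺·V = [0.6020, 0.7490, 0.6090, 0.6630, 0.2280]

0.6020 0.7490 0.6090 0.6630 0.2280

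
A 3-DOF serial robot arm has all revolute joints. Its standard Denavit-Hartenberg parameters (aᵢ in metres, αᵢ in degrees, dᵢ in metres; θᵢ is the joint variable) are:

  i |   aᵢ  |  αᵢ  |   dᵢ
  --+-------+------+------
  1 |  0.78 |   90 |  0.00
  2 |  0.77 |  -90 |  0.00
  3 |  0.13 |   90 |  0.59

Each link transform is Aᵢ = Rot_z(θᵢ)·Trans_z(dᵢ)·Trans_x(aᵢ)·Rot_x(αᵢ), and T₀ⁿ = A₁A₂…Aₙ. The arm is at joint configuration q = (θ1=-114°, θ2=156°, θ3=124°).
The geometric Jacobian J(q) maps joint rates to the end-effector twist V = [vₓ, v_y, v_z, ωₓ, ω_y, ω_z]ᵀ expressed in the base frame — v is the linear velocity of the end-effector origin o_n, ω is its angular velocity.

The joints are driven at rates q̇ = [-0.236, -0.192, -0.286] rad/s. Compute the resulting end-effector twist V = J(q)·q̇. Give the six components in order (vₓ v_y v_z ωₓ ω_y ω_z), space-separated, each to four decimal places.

o_n = [0.1379, 0.0448, -0.2554]
J₁: ẑ×o_n = [-0.0448, 0.1379, 0.0000], ω = ẑ
J2: z=[-0.9135, 0.4067, 0.0000] o=[-0.3173, -0.7126, 0.0000] → [-0.1039, -0.2333, -0.8770, -0.9135, 0.4067, 0.0000]
J3: z=[0.1654, 0.3716, -0.9135] o=[-0.0311, -0.0700, 0.3132] → [-0.1065, -0.0604, -0.0438, 0.1654, 0.3716, -0.9135]
V = J·q̇ = [0.0610, 0.0295, 0.1809, 0.1281, -0.1844, 0.0253]

0.0610 0.0295 0.1809 0.1281 -0.1844 0.0253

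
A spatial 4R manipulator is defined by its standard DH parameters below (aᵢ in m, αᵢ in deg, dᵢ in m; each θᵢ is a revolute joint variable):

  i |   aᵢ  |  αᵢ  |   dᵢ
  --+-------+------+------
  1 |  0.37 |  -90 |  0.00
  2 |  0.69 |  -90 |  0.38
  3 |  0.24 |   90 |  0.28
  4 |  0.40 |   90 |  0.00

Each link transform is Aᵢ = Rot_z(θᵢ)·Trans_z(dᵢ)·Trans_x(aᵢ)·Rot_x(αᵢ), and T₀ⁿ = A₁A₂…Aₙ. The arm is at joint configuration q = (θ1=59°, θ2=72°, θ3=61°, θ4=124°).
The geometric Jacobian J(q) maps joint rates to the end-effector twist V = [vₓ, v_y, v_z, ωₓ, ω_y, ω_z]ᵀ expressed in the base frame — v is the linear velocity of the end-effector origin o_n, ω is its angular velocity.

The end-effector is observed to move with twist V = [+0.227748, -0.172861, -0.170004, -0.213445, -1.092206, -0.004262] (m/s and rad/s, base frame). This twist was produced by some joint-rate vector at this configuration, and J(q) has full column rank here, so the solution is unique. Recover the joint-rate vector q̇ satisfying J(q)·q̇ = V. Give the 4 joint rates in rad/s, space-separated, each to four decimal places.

o_n = [-0.3114, 0.1918, -0.8528]
J₁: ẑ×o_n = [-0.1918, -0.3114, 0.0000], ω = ẑ
J2: z=[-0.8572, 0.5150, 0.0000] o=[0.1906, 0.3172, 0.0000] → [-0.4392, -0.7310, 0.3660, -0.8572, 0.5150, 0.0000]
J3: z=[-0.4898, -0.8152, -0.3090] o=[-0.0253, 0.6956, -0.6562] → [0.0045, -0.0079, 0.0136, -0.4898, -0.8152, -0.3090]
J4: z=[-0.2764, 0.4814, -0.8318] o=[0.0360, 0.3901, -0.8534] → [-0.1646, 0.2891, 0.2220, -0.2764, 0.4814, -0.8318]
q̇ = J⁺·V = [-0.5380, 0.0810, 0.8300, -0.9500]

-0.5380 0.0810 0.8300 -0.9500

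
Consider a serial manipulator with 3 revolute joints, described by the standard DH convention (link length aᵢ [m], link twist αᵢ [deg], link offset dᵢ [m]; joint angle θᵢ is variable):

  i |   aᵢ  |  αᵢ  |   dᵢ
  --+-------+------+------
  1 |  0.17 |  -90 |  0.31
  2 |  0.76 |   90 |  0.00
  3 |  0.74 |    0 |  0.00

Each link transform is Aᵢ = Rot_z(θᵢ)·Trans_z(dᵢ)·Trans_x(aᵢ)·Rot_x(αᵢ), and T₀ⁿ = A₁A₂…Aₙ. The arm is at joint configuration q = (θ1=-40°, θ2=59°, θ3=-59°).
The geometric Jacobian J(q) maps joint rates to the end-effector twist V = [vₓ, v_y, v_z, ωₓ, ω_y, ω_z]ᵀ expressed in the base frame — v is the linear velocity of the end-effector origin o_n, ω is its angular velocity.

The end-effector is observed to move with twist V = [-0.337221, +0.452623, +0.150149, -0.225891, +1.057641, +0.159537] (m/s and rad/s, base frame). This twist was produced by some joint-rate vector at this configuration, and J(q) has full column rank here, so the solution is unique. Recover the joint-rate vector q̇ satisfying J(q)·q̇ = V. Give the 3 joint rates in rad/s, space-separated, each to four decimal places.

0.6720 0.6650 -0.9950

o_n = [0.1727, -0.9730, -0.6681]
J₁: ẑ×o_n = [0.9730, 0.1727, -0.0000], ω = ẑ
J2: z=[0.6428, 0.7660, 0.0000] o=[0.1302, -0.1093, 0.3100] → [-0.7493, 0.6287, -0.5877, 0.6428, 0.7660, 0.0000]
J3: z=[0.6566, -0.5510, 0.5150] o=[0.4301, -0.3609, -0.3414] → [0.4952, 0.0820, -0.5437, 0.6566, -0.5510, 0.5150]
q̇ = J⁺·V = [0.6720, 0.6650, -0.9950]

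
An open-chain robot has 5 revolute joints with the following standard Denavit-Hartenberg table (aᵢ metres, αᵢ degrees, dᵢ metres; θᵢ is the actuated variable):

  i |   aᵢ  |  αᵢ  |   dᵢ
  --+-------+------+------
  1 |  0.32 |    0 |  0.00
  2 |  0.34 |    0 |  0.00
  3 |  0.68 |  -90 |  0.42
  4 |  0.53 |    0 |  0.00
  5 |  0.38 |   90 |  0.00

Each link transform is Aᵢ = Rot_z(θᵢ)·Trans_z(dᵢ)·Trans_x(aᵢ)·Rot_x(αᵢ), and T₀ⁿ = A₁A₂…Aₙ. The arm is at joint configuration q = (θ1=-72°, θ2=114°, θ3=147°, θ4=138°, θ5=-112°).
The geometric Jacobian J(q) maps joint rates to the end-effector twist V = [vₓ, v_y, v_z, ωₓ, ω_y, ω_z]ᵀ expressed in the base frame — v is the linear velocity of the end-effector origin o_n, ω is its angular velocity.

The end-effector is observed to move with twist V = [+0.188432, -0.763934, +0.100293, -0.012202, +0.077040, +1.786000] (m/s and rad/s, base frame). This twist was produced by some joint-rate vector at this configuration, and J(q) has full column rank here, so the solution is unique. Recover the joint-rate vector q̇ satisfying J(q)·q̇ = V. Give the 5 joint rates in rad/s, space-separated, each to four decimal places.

0.6660 0.3990 0.7210 0.1870 -0.2650

o_n = [-0.2684, -0.1750, -0.1012]
J₁: ẑ×o_n = [0.1750, -0.2684, 0.0000], ω = ẑ
J2: z=[0.0000, 0.0000, 1.0000] o=[0.0989, -0.3043, 0.0000] → [-0.1293, -0.3673, 0.0000, 0.0000, 0.0000, 1.0000]
J3: z=[0.0000, 0.0000, 1.0000] o=[0.3516, -0.0768, 0.0000] → [0.0982, -0.6199, 0.0000, 0.0000, 0.0000, 1.0000]
J4: z=[0.1564, -0.9877, 0.0000] o=[-0.3201, -0.1832, 0.4200] → [0.5148, 0.0815, 0.0523, 0.1564, -0.9877, 0.0000]
J5: z=[0.1564, -0.9877, 0.0000] o=[0.0689, -0.1216, 0.0654] → [0.1645, 0.0261, -0.3415, 0.1564, -0.9877, 0.0000]
q̇ = J⁺·V = [0.6660, 0.3990, 0.7210, 0.1870, -0.2650]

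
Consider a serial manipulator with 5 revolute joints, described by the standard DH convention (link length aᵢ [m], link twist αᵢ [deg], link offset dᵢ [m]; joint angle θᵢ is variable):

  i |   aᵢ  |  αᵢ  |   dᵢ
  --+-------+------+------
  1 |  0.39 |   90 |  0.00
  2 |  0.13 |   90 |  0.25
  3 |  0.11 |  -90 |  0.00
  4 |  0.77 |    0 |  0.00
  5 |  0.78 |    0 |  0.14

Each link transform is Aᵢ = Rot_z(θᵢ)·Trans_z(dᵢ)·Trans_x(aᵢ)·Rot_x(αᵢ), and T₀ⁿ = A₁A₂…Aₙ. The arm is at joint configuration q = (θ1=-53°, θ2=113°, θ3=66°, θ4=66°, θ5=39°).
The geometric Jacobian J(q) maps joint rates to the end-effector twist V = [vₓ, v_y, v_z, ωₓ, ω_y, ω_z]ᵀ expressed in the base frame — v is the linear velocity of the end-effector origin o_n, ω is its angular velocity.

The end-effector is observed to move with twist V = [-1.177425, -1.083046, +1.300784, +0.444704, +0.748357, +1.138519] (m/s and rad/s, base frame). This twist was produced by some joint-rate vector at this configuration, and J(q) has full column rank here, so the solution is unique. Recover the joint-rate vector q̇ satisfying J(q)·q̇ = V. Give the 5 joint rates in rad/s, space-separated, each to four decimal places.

0.9650 -0.6770 -0.2360 -0.6430 0.3270

o_n = [-1.0006, 0.4819, -0.4844]
J₁: ẑ×o_n = [-0.4819, -1.0006, 0.0000], ω = ẑ
J2: z=[-0.7986, -0.6018, 0.0000] o=[0.2347, -0.3115, 0.0000] → [0.2915, -0.3869, -1.3770, -0.7986, -0.6018, 0.0000]
J3: z=[0.5540, -0.7351, 0.3907] o=[0.0045, -0.4214, 0.1197] → [0.0912, -0.0581, -0.2385, 0.5540, -0.7351, 0.3907]
J4: z=[-0.1100, -0.5299, -0.8409] o=[-0.0863, -0.4679, 0.1608] → [1.1406, 0.6979, -0.5889, -0.1100, -0.5299, -0.8409]
J5: z=[-0.1100, -0.5299, -0.8409] o=[-0.7344, -0.0832, 0.0033] → [0.7336, 0.1702, -0.2032, -0.1100, -0.5299, -0.8409]
q̇ = J⁺·V = [0.9650, -0.6770, -0.2360, -0.6430, 0.3270]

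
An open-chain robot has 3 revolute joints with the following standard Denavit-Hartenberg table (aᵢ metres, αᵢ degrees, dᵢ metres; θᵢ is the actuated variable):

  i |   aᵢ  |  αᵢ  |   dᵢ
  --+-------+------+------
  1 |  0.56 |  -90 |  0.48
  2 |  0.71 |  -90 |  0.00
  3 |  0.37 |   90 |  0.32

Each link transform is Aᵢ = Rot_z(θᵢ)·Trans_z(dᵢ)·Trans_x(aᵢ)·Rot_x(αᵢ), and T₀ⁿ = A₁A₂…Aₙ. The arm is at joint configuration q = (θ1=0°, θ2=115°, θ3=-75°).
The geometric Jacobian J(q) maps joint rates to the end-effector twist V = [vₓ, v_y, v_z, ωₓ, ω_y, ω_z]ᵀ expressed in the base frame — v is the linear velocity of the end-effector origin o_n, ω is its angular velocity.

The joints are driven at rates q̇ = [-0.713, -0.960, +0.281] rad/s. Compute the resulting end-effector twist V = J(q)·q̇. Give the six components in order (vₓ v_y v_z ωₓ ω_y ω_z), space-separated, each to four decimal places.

0.7836 0.0234 -0.6963 -0.2547 -0.9600 -0.5942

o_n = [-0.0705, 0.3574, -0.1150]
J₁: ẑ×o_n = [-0.3574, -0.0705, 0.0000], ω = ẑ
J2: z=[0.0000, 1.0000, 0.0000] o=[0.5600, 0.0000, 0.4800] → [-0.5950, -0.0000, 0.6305, 0.0000, 1.0000, 0.0000]
J3: z=[-0.9063, 0.0000, 0.4226] o=[0.2599, 0.0000, -0.1635] → [-0.1510, -0.0958, -0.3239, -0.9063, 0.0000, 0.4226]
V = J·q̇ = [0.7836, 0.0234, -0.6963, -0.2547, -0.9600, -0.5942]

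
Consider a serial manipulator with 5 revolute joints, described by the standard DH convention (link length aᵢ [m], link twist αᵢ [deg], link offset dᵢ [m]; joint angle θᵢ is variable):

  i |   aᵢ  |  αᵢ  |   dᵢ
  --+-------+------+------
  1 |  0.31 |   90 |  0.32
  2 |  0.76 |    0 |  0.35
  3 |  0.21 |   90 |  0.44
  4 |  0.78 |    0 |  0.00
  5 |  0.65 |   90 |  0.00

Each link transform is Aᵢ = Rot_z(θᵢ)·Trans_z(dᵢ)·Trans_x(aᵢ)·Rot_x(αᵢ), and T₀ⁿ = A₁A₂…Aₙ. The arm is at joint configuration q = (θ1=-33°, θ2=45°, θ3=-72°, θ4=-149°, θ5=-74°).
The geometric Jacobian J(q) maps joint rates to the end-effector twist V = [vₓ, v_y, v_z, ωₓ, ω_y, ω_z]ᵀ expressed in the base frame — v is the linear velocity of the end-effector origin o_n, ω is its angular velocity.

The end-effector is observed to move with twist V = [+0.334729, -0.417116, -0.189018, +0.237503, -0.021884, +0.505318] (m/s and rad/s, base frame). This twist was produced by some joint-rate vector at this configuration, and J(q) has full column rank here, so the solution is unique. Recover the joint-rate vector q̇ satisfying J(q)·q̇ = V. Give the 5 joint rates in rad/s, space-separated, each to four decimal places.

o_n = [-0.4401, -0.7057, 1.2814]
J₁: ẑ×o_n = [0.7057, -0.4401, 0.0000], ω = ẑ
J2: z=[-0.5446, -0.8387, 0.0000] o=[0.2600, -0.1688, 0.3200] → [-0.8063, 0.5236, -0.2948, -0.5446, -0.8387, 0.0000]
J3: z=[-0.5446, -0.8387, 0.0000] o=[0.5201, -0.7551, 0.8574] → [-0.3556, 0.2309, -0.8322, -0.5446, -0.8387, 0.0000]
J4: z=[-0.3807, 0.2473, -0.8910] o=[0.4374, -1.2260, 0.7621] → [0.5920, 0.9796, 0.0189, -0.3807, 0.2473, -0.8910]
J5: z=[-0.3807, 0.2473, -0.8910] o=[0.1565, -0.5646, 1.0656] → [-0.0723, 0.6138, 0.2013, -0.3807, 0.2473, -0.8910]
q̇ = J⁺·V = [0.0910, -0.3230, 0.2120, 0.0780, -0.5430]

0.0910 -0.3230 0.2120 0.0780 -0.5430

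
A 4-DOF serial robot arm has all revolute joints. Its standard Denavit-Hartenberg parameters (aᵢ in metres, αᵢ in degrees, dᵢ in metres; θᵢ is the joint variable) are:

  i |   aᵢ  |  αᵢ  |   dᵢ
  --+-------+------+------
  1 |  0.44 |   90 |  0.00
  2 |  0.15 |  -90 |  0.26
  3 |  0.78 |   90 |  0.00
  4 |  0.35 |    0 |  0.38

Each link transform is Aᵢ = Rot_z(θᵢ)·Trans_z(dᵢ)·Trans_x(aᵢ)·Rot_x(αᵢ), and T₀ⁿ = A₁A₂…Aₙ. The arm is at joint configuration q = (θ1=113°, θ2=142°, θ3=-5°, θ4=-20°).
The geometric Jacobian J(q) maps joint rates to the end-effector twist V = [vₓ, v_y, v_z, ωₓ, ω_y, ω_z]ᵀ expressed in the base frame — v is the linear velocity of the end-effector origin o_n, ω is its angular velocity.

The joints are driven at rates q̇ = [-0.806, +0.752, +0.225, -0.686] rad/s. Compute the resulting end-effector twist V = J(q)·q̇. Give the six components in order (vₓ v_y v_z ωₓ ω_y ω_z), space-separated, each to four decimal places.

o_n = [0.8522, -0.1259, 0.8464]
J₁: ẑ×o_n = [0.1259, 0.8522, -0.0000], ω = ẑ
J2: z=[0.9205, 0.3907, 0.0000] o=[-0.1719, 0.4050, 0.0000] → [0.3307, -0.7791, -0.8889, 0.9205, 0.3907, 0.0000]
J3: z=[0.2406, -0.5667, -0.7880] o=[0.1136, 0.3978, 0.0923] → [-0.8401, -0.7634, 0.2926, 0.2406, -0.5667, -0.7880]
J4: z=[0.8902, 0.4525, -0.0537] o=[0.4154, -0.1393, 0.5707] → [0.1254, -0.2688, -0.1858, 0.8902, 0.4525, -0.0537]
V = J·q̇ = [-0.1279, -1.2601, -0.4752, 0.1357, -0.1441, -0.9465]

-0.1279 -1.2601 -0.4752 0.1357 -0.1441 -0.9465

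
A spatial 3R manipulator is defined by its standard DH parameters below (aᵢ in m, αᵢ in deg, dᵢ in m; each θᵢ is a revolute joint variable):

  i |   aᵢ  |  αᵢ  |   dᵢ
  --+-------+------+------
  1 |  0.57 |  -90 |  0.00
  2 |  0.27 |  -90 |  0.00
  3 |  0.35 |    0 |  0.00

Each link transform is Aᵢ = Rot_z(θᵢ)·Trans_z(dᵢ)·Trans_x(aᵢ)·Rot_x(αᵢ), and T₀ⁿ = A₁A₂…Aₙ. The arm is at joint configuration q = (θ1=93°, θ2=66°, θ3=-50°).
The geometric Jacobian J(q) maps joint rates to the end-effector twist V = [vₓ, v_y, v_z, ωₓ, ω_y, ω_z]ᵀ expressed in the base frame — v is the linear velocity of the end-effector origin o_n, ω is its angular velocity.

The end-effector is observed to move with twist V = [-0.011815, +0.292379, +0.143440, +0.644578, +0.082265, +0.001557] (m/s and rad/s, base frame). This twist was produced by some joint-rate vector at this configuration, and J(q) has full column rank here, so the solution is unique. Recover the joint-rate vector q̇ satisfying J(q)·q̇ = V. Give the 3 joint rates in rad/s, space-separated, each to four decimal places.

-0.0200 -0.6480 -0.0530

o_n = [-0.3081, 0.7562, -0.4522]
J₁: ẑ×o_n = [-0.7562, -0.3081, 0.0000], ω = ẑ
J2: z=[-0.9986, -0.0523, 0.0000] o=[-0.0298, 0.5692, 0.0000] → [0.0237, -0.4516, -0.2013, -0.9986, -0.0523, 0.0000]
J3: z=[0.0478, -0.9123, -0.4067] o=[-0.0356, 0.6789, -0.2467] → [0.2190, 0.1207, -0.2449, 0.0478, -0.9123, -0.4067]
q̇ = J⁺·V = [-0.0200, -0.6480, -0.0530]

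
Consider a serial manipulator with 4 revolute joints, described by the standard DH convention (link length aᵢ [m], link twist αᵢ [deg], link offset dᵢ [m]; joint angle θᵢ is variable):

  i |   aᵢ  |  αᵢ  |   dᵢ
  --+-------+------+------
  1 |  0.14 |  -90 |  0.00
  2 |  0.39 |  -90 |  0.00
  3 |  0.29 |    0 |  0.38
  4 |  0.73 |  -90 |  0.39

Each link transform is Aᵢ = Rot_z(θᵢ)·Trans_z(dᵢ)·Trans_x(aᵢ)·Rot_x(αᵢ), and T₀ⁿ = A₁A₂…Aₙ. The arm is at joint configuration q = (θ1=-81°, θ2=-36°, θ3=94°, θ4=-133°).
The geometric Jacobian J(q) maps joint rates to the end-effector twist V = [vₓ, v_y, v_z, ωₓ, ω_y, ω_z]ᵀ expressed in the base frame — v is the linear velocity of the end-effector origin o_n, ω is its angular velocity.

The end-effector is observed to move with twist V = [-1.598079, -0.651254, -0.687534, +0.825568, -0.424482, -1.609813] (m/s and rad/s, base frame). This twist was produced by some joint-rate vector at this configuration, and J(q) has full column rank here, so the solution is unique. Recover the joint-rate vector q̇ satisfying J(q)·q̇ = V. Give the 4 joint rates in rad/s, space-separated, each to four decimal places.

o_n = [0.3793, -1.3075, -0.0721]
J₁: ẑ×o_n = [1.3075, 0.3793, -0.0000], ω = ẑ
J2: z=[0.9877, 0.1564, 0.0000] o=[0.0219, -0.1383, 0.0000] → [-0.0113, 0.0712, -1.2107, 0.9877, 0.1564, 0.0000]
J3: z=[0.0919, -0.5805, -0.8090] o=[0.0713, -0.4499, 0.2292] → [-0.5188, -0.2215, 0.1000, 0.0919, -0.5805, -0.8090]
J4: z=[0.0919, -0.5805, -0.8090] o=[-0.1821, -0.6996, -0.0901] → [-0.5022, -0.4558, 0.2700, 0.0919, -0.5805, -0.8090]
q̇ = J⁺·V = [-0.8550, 0.7490, 0.1920, 0.7410]

-0.8550 0.7490 0.1920 0.7410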